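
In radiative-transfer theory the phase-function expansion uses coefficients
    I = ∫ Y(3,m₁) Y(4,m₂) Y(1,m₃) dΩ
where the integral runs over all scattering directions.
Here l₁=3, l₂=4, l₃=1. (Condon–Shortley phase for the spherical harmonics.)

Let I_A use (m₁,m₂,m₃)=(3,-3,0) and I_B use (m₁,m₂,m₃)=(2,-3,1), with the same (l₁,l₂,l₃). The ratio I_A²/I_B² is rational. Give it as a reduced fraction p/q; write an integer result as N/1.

1/3

Shared (l₁,l₂,l₃)=(3,4,1): N and (l;000)² cancel in I_A²/I_B².
A: Δ = 6!·0!·2!/9! = 1/252; Racah Σ t=0..0: t=0:+1/720 = 1/720; ⇒ 3j(3 4 1; 3 -3 0)² = 1/36, sgn -1
B: Δ = 6!·0!·2!/9! = 1/252; Racah Σ t=1..1: t=1:−1/240 = -1/240; ⇒ 3j(3 4 1; 2 -3 1)² = 1/12, sgn -1
I_A²/I_B² = (1/36)/(1/12) = 1/3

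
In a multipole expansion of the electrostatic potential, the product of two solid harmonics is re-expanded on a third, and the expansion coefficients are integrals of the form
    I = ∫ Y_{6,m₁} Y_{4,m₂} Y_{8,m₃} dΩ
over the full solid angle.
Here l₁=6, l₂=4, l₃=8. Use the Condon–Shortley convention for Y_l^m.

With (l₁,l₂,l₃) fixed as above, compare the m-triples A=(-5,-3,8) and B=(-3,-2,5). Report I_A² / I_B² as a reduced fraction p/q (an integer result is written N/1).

Same 6,4,8: normalisation and zero-m 3j drop out of the ratio.
A: Δ: 2! 10! 6! / 19! → 1/23279256; sum: t=1:−1/2612736000 = -1/2612736000; 3j²(6 4 8; -5 -3 8) = Δ·Π!·Σ² = 77/2907  (sign -1)
B: Δ: 2! 10! 6! / 19! → 1/23279256; sum: t=0:+1/34836480 t=1:−1/9676800 t=2:+1/43545600 = -1/19353600; 3j²(6 4 8; -3 -2 5) = Δ·Π!·Σ² = 243/18088  (sign +1)
I_A²/I_B² = (77/2907)/(243/18088) = 4312/2187

4312/2187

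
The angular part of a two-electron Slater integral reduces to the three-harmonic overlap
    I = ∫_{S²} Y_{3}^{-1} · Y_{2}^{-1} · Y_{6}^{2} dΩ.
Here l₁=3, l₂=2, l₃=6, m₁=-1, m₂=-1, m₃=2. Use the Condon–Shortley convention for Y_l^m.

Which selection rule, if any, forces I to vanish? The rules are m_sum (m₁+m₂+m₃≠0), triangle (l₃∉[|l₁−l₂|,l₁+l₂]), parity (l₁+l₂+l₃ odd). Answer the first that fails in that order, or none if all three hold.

triangle

azimuthal sum: -1 − 1 + 2 = 0  ✓
1 ≤ 6 ≤ 5 (triangle on l)  ✗
L = 3 + 2 + 6 = 11 (odd)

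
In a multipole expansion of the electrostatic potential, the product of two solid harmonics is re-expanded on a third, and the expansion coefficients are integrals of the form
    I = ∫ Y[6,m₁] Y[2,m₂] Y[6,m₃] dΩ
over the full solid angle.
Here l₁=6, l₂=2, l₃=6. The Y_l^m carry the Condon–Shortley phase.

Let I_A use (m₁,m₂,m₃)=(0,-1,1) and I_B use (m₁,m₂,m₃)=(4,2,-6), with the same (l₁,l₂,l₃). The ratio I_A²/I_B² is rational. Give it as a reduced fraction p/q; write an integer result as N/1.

Same 6,2,6: normalisation and zero-m 3j drop out of the ratio.
A: Δ: 2! 10! 2! / 15! → 1/90090; sum: t=0:+1/34560 t=1:−1/28800 = -1/172800; 3j²(6 2 6; 0 -1 1) = Δ·Π!·Σ² = 1/1430  (sign +1)
B: Δ: 2! 10! 2! / 15! → 1/90090; sum: t=2:+1/14515200 = 1/14515200; 3j²(6 2 6; 4 2 -6) = Δ·Π!·Σ² = 2/455  (sign +1)
I_A²/I_B² = (1/1430)/(2/455) = 7/44

7/44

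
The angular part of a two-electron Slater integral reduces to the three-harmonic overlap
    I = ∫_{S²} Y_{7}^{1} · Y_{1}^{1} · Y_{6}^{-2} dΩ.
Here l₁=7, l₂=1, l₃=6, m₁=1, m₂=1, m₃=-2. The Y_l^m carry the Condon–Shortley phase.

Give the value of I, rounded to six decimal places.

Checks pass: Σm=0; 14 even; l₃=6∈[6,8].
(2·7+1)(2·1+1)(2·6+1) = 585
Δ: 2! 12! 0! / 15! → 1/1365
sum: t=1:−1/518400 = -1/518400
3j²(7 1 6; 0 0 0) = Δ·Π!·Σ² = 7/195  (sign -1)
sum: t=2:+1/1935360 = 1/1935360
3j²(7 1 6; 1 1 -2) = Δ·Π!·Σ² = 1/91  (sign +1)
combine: 4πI² = 585·7/195·1/91 = 3/13
take √, sign -1: I = -0.13551395

-0.135514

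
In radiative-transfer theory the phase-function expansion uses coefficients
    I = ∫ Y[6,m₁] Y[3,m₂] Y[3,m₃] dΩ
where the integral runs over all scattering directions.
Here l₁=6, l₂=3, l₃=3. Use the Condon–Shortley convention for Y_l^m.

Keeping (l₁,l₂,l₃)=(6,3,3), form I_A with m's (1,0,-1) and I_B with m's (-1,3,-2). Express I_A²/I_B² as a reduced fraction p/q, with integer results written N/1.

Same 6,3,3: normalisation and zero-m 3j drop out of the ratio.
A: Δ: 6! 6! 0! / 13! → 1/12012; sum: t=3:−1/1728 = -1/1728; 3j²(6 3 3; 1 0 -1) = Δ·Π!·Σ² = 25/858  (sign -1)
B: Δ: 6! 6! 0! / 13! → 1/12012; sum: t=6:+1/86400 = 1/86400; 3j²(6 3 3; -1 3 -2) = Δ·Π!·Σ² = 1/1716  (sign -1)
I_A²/I_B² = (25/858)/(1/1716) = 50/1

50/1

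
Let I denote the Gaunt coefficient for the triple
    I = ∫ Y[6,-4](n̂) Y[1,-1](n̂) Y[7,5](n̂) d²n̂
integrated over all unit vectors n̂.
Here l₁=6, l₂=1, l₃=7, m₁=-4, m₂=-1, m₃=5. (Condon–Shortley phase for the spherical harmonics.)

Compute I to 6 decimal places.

-0.284256

Checks pass: Σm=0; 14 even; l₃=7∈[5,7].
(2·6+1)(2·1+1)(2·7+1) = 585
Δ: 0! 12! 2! / 15! → 1/1365
sum: t=0:+1/518400 = 1/518400
3j²(6 1 7; 0 0 0) = Δ·Π!·Σ² = 7/195  (sign -1)
sum: t=0:+1/14515200 = 1/14515200
3j²(6 1 7; -4 -1 5) = Δ·Π!·Σ² = 22/455  (sign +1)
combine: 4πI² = 585·7/195·22/455 = 66/65
take √, sign -1: I = -0.28425647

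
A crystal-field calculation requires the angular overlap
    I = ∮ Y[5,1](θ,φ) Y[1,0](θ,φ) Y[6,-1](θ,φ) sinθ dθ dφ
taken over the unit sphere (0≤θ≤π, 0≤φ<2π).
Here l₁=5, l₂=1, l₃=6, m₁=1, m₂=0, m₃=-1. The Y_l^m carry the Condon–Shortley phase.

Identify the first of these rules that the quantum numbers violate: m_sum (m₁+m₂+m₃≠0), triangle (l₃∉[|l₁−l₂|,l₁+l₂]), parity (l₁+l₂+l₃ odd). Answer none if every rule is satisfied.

none

m₁+m₂+m₃ = 1 + 0 − 1 = 0  ✓
triangle: |5−1|=4 ≤ l₃=6 ≤ 5+1=6  ✓
parity: l₁+l₂+l₃ = 12 is even  ✓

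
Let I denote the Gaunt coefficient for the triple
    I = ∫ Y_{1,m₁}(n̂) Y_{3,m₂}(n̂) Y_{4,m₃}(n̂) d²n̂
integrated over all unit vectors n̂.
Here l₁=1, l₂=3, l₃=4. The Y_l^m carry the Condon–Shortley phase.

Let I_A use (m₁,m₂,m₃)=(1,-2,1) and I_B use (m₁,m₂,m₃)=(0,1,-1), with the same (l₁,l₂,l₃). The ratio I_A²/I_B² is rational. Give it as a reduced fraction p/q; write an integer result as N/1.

Same 1,3,4: normalisation and zero-m 3j drop out of the ratio.
A: Δ: 0! 2! 6! / 9! → 1/252; sum: t=0:+1/240 = 1/240; 3j²(1 3 4; 1 -2 1) = Δ·Π!·Σ² = 1/84  (sign -1)
B: Δ: 0! 2! 6! / 9! → 1/252; sum: t=0:+1/48 = 1/48; 3j²(1 3 4; 0 1 -1) = Δ·Π!·Σ² = 5/84  (sign -1)
I_A²/I_B² = (1/84)/(5/84) = 1/5

1/5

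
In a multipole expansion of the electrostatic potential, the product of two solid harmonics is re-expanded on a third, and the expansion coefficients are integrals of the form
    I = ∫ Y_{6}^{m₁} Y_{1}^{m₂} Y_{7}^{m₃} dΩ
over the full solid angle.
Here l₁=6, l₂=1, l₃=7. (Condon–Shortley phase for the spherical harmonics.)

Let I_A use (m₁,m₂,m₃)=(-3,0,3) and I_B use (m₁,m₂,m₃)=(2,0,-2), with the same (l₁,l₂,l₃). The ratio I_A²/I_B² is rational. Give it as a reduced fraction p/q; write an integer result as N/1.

Shared (l₁,l₂,l₃)=(6,1,7): N and (l;000)² cancel in I_A²/I_B².
A: Δ = 0!·12!·2!/15! = 1/1365; Racah Σ t=0..0: t=0:+1/2177280 = 1/2177280; ⇒ 3j(6 1 7; -3 0 3)² = 8/273, sgn +1
B: Δ = 0!·12!·2!/15! = 1/1365; Racah Σ t=0..0: t=0:+1/967680 = 1/967680; ⇒ 3j(6 1 7; 2 0 -2)² = 3/91, sgn -1
I_A²/I_B² = (8/273)/(3/91) = 8/9

8/9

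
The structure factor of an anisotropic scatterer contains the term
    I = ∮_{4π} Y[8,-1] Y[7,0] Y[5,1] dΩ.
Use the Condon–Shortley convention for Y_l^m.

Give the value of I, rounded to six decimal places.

-0.057627

m-sum 0 ✓  L=20 even ✓  1≤5≤15 ✓
Π(2lᵢ+1) = 17×15×11 = 2805
triangle coeff Δ(8,7,5) = 1/814773960
Σ_t [3,7]: t=3:−1/87091200 t=4:+1/4976640 t=5:−1/2073600 t=6:+1/4976640 t=7:−1/87091200 = -1/9676800
(3j)²=360/46189 [(8 7 5; 0 0 0)], sign=+1
Σ_t [3,7]: t=3:−1/522547200 t=4:+1/12441600 t=5:−1/2764800 t=6:+1/3732480 t=7:−1/34836480 = -23/522547200
(3j)²=529/277134 [(8 7 5; -1 0 1)], sign=-1
⇒ 4πI² = 476100/11408683
I = (-1)√(476100/11408683/(4π)) = -0.05762705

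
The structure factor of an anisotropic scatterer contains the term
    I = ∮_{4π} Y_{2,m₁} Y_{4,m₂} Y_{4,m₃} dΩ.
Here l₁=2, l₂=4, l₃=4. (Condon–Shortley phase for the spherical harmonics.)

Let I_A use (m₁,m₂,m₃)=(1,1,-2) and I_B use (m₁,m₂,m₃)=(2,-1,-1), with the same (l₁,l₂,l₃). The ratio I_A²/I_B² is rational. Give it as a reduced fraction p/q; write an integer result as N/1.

l's match ⇒ only the (l;m) 3-j factors differ between A and B.
A: triangle coeff Δ(2,4,4) = 1/13860; Σ_t [0,1]: t=0:+1/240 t=1:−1/96 = -1/160; (3j)²=27/1540 [(2 4 4; 1 1 -2)], sign=-1
B: triangle coeff Δ(2,4,4) = 1/13860; Σ_t [0,0]: t=0:+1/144 = 1/144; (3j)²=10/231 [(2 4 4; 2 -1 -1)], sign=-1
I_A²/I_B² = (27/1540)/(10/231) = 81/200

81/200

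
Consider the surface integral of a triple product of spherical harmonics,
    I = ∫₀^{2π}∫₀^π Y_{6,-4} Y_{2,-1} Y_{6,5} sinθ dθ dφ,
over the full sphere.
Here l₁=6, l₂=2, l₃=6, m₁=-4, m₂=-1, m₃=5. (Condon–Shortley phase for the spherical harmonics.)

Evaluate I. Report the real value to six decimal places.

-0.197649

Rules hold: Σm=0, L=14 even, 4≤6≤8.
N = 13·5·13 = 845
Δ = 2!·10!·2!/15! = 1/90090
Racah Σ t=0..2: t=0:+1/69120 t=1:−1/14400 t=2:+1/69120 = -7/172800
⇒ 3j(6 2 6; 0 0 0)² = 14/715, sgn -1
Racah Σ t=0..1: t=0:+1/7257600 t=1:−1/725760 = -1/806400
⇒ 3j(6 2 6; -4 -1 5)² = 27/910, sgn +1
4πI² = N·(3j₀)²·(3jₘ)² = 27/55
I = -1·√(0.490909/4π) = -0.19764945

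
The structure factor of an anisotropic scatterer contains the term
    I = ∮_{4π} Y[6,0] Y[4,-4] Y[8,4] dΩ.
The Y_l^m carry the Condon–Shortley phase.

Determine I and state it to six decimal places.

-0.169682

m-sum 0 ✓  L=18 even ✓  2≤8≤10 ✓
Π(2lᵢ+1) = 13×9×17 = 1989
triangle coeff Δ(6,4,8) = 1/23279256
Σ_t [0,2]: t=0:+1/1658880 t=1:−1/518400 t=2:+1/1658880 = -1/1382400
(3j)²=504/46189 [(6 4 8; 0 0 0)], sign=-1
Σ_t [0,0]: t=0:+1/24883200 = 1/24883200
(3j)²=70/4199 [(6 4 8; 0 -4 4)], sign=+1
⇒ 4πI² = 317520/877591
I = (-1)√(317520/877591/(4π)) = -0.16968151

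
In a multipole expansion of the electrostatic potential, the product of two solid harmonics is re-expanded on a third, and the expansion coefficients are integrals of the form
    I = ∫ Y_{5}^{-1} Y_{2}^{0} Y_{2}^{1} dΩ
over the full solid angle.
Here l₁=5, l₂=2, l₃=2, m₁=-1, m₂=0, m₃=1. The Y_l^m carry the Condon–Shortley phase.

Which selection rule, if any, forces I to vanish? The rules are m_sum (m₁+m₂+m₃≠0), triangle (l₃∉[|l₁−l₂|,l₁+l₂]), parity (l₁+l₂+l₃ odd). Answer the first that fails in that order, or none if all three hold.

triangle

m₁+m₂+m₃ = -1 + 0 + 1 = 0  ✓
triangle: |5−2|=3 ≤ l₃=2 ≤ 5+2=7  ✗
parity: l₁+l₂+l₃ = 9 is odd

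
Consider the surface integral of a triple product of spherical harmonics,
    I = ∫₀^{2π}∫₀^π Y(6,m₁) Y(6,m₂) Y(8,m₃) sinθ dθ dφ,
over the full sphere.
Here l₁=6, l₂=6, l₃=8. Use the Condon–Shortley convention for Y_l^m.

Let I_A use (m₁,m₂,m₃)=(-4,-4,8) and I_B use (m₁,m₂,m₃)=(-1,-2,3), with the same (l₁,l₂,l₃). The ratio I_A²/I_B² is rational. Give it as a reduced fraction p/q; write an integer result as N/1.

130/21

Same 6,6,8: normalisation and zero-m 3j drop out of the ratio.
A: Δ: 4! 8! 8! / 21! → 1/1309458150; sum: t=2:+1/6502809600 = 1/6502809600; 3j²(6 6 8; -4 -4 8) = Δ·Π!·Σ² = 45/2261  (sign +1)
B: Δ: 4! 8! 8! / 21! → 1/1309458150; sum: t=0:+1/69672960 t=1:−1/6220800 t=2:+1/4147200 t=3:−1/17418240 t=4:+1/696729600 = 1/25804800; 3j²(6 6 8; -1 -2 3) = Δ·Π!·Σ² = 27/8398  (sign -1)
I_A²/I_B² = (45/2261)/(27/8398) = 130/21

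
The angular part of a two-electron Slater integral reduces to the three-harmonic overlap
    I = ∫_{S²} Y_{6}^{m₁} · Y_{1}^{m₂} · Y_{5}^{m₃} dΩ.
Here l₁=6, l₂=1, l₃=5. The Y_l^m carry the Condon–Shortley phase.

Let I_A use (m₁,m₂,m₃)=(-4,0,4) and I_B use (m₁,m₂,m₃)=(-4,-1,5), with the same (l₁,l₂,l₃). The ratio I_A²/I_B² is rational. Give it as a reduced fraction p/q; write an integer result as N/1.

20/1

Same 6,1,5: normalisation and zero-m 3j drop out of the ratio.
A: Δ: 2! 10! 0! / 13! → 1/858; sum: t=1:−1/362880 = -1/362880; 3j²(6 1 5; -4 0 4) = Δ·Π!·Σ² = 10/429  (sign +1)
B: Δ: 2! 10! 0! / 13! → 1/858; sum: t=0:+1/7257600 = 1/7257600; 3j²(6 1 5; -4 -1 5) = Δ·Π!·Σ² = 1/858  (sign +1)
I_A²/I_B² = (10/429)/(1/858) = 20/1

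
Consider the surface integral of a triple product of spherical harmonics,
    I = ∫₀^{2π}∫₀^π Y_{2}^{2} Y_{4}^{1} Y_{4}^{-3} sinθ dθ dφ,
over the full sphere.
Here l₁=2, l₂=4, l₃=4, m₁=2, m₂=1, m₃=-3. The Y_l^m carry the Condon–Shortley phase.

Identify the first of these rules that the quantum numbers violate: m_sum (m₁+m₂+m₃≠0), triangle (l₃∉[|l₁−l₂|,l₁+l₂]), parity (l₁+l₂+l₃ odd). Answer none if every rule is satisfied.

Σmᵢ = 0  ✓
l₃∈[|l₁−l₂|,l₁+l₂]=[2,6], have l₃=4  ✓
Σlᵢ = 10 ⇒ even  ✓

none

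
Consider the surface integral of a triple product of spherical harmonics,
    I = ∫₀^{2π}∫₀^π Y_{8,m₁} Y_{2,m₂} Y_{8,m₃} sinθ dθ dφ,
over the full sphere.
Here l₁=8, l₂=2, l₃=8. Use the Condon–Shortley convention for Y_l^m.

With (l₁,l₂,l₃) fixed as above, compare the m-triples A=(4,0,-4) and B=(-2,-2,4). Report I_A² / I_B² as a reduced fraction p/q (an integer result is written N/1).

16/165

Shared (l₁,l₂,l₃)=(8,2,8): N and (l;000)² cancel in I_A²/I_B².
A: Δ = 2!·14!·2!/19! = 1/348840; Racah Σ t=0..2: t=0:+1/348364800 t=1:−1/239500800 t=2:+1/3832012800 = -1/958003200; ⇒ 3j(8 2 8; 4 0 -4)² = 8/4845, sgn -1
B: Δ = 2!·14!·2!/19! = 1/348840; Racah Σ t=0..0: t=0:+1/348364800 = 1/348364800; ⇒ 3j(8 2 8; -2 -2 4)² = 11/646, sgn +1
I_A²/I_B² = (8/4845)/(11/646) = 16/165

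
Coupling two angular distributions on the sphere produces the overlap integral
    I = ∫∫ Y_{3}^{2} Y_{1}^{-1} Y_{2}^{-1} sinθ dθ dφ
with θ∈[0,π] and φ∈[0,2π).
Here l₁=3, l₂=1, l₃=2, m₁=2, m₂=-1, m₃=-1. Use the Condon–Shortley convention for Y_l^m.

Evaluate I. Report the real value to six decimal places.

0.261169

Checks pass: Σm=0; 6 even; l₃=2∈[2,4].
(2·3+1)(2·1+1)(2·2+1) = 105
Δ: 2! 4! 0! / 7! → 1/105
sum: t=1:−1/4 = -1/4
3j²(3 1 2; 0 0 0) = Δ·Π!·Σ² = 3/35  (sign -1)
sum: t=0:+1/12 = 1/12
3j²(3 1 2; 2 -1 -1) = Δ·Π!·Σ² = 2/21  (sign -1)
combine: 4πI² = 105·3/35·2/21 = 6/7
take √, sign +1: I = 0.26116903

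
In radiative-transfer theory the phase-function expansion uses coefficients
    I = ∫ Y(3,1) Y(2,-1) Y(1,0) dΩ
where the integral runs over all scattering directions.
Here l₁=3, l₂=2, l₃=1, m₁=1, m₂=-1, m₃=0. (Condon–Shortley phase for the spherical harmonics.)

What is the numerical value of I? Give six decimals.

-0.233597

m-sum 0 ✓  L=6 even ✓  1≤1≤5 ✓
Π(2lᵢ+1) = 7×5×3 = 105
triangle coeff Δ(3,2,1) = 1/105
Σ_t [2,2]: t=2:+1/4 = 1/4
(3j)²=3/35 [(3 2 1; 0 0 0)], sign=-1
Σ_t [1,1]: t=1:−1/6 = -1/6
(3j)²=8/105 [(3 2 1; 1 -1 0)], sign=+1
⇒ 4πI² = 24/35
I = (-1)√(24/35/(4π)) = -0.23359668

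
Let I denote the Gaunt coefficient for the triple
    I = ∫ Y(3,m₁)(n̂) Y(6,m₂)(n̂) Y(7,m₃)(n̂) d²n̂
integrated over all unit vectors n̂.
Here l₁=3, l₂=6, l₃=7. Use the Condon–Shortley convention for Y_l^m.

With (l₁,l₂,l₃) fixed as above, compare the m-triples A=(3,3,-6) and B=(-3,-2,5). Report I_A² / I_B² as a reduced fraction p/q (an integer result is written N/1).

13/18

Shared (l₁,l₂,l₃)=(3,6,7): N and (l;000)² cancel in I_A²/I_B².
A: Δ = 2!·4!·10!/17! = 1/2042040; Racah Σ t=0..0: t=0:+1/17418240 = 1/17418240; ⇒ 3j(3 6 7; 3 3 -6)² = 15/952, sgn -1
B: Δ = 2!·4!·10!/17! = 1/2042040; Racah Σ t=2..2: t=2:+1/3870720 = 1/3870720; ⇒ 3j(3 6 7; -3 -2 5)² = 135/6188, sgn +1
I_A²/I_B² = (15/952)/(135/6188) = 13/18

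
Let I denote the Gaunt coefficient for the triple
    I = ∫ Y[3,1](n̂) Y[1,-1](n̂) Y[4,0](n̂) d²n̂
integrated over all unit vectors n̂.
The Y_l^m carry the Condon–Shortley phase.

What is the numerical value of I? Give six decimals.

0.150786

Checks pass: Σm=0; 8 even; l₃=4∈[2,4].
(2·3+1)(2·1+1)(2·4+1) = 189
Δ: 0! 6! 2! / 9! → 1/252
sum: t=0:+1/36 = 1/36
3j²(3 1 4; 0 0 0) = Δ·Π!·Σ² = 4/63  (sign +1)
sum: t=0:+1/96 = 1/96
3j²(3 1 4; 1 -1 0) = Δ·Π!·Σ² = 1/42  (sign +1)
combine: 4πI² = 189·4/63·1/42 = 2/7
take √, sign +1: I = 0.15078601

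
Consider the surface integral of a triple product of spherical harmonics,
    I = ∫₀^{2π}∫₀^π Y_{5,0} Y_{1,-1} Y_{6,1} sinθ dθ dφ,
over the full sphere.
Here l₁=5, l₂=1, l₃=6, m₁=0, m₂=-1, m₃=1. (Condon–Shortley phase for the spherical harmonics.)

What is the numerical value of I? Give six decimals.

Checks pass: Σm=0; 12 even; l₃=6∈[4,6].
(2·5+1)(2·1+1)(2·6+1) = 429
Δ: 0! 10! 2! / 13! → 1/858
sum: t=0:+1/14400 = 1/14400
3j²(5 1 6; 0 0 0) = Δ·Π!·Σ² = 6/143  (sign +1)
sum: t=0:+1/28800 = 1/28800
3j²(5 1 6; 0 -1 1) = Δ·Π!·Σ² = 7/286  (sign -1)
combine: 4πI² = 429·6/143·7/286 = 63/143
take √, sign -1: I = -0.18723944

-0.187239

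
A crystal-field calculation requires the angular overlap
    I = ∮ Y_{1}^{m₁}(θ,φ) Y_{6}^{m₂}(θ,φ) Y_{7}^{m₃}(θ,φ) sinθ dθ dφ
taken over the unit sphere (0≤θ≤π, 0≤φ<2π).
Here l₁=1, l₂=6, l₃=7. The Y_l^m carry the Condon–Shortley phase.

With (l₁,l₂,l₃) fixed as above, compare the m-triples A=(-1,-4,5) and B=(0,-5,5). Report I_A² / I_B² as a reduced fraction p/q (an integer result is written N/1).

Same 1,6,7: normalisation and zero-m 3j drop out of the ratio.
A: Δ: 0! 2! 12! / 15! → 1/1365; sum: t=0:+1/14515200 = 1/14515200; 3j²(1 6 7; -1 -4 5) = Δ·Π!·Σ² = 22/455  (sign +1)
B: Δ: 0! 2! 12! / 15! → 1/1365; sum: t=0:+1/39916800 = 1/39916800; 3j²(1 6 7; 0 -5 5) = Δ·Π!·Σ² = 8/455  (sign +1)
I_A²/I_B² = (22/455)/(8/455) = 11/4

11/4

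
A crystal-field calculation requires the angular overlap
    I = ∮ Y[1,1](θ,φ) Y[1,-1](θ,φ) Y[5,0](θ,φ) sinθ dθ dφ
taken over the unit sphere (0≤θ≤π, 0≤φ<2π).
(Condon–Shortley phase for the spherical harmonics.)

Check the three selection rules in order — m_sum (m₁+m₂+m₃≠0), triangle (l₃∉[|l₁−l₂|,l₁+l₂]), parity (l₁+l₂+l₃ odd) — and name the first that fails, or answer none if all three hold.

triangle

Σmᵢ = 0  ✓
l₃∈[|l₁−l₂|,l₁+l₂]=[0,2], have l₃=5  ✗
Σlᵢ = 7 ⇒ odd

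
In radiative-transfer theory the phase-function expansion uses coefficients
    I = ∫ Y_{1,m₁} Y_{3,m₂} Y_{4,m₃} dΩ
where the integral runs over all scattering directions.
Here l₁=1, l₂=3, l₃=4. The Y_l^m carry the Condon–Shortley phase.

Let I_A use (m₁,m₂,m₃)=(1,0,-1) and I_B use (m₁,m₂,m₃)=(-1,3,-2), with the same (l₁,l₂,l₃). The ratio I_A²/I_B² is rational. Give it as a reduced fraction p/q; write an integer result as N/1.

10/1

l's match ⇒ only the (l;m) 3-j factors differ between A and B.
A: triangle coeff Δ(1,3,4) = 1/252; Σ_t [0,0]: t=0:+1/72 = 1/72; (3j)²=5/126 [(1 3 4; 1 0 -1)], sign=-1
B: triangle coeff Δ(1,3,4) = 1/252; Σ_t [0,0]: t=0:+1/1440 = 1/1440; (3j)²=1/252 [(1 3 4; -1 3 -2)], sign=+1
I_A²/I_B² = (5/126)/(1/252) = 10/1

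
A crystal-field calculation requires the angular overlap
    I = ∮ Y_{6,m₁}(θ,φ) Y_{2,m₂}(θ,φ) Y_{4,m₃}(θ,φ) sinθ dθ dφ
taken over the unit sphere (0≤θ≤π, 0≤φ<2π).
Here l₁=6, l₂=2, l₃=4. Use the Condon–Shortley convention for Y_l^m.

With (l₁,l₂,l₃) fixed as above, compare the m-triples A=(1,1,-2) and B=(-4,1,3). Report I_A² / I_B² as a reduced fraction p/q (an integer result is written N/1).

Shared (l₁,l₂,l₃)=(6,2,4): N and (l;000)² cancel in I_A²/I_B².
A: Δ = 4!·8!·0!/13! = 1/6435; Racah Σ t=3..3: t=3:−1/8640 = -1/8640; ⇒ 3j(6 2 4; 1 1 -2)² = 14/1287, sgn -1
B: Δ = 4!·8!·0!/13! = 1/6435; Racah Σ t=3..3: t=3:−1/30240 = -1/30240; ⇒ 3j(6 2 4; -4 1 3)² = 16/429, sgn +1
I_A²/I_B² = (14/1287)/(16/429) = 7/24

7/24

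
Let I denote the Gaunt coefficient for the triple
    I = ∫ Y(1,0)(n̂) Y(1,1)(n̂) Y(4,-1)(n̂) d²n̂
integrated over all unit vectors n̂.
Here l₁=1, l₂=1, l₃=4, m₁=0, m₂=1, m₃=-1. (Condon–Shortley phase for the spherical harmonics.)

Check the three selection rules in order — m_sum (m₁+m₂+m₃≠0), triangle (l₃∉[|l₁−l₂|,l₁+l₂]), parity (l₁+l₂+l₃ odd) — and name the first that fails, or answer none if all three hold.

triangle

azimuthal sum: 0 + 1 − 1 = 0  ✓
0 ≤ 4 ≤ 2 (triangle on l)  ✗
L = 1 + 1 + 4 = 6 (even)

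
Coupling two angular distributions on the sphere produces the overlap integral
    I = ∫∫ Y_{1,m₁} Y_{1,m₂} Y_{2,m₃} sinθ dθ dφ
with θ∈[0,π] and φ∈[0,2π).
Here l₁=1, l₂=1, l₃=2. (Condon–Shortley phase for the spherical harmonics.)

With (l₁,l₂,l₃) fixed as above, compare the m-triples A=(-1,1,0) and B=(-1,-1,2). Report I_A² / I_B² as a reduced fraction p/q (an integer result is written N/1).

Shared (l₁,l₂,l₃)=(1,1,2): N and (l;000)² cancel in I_A²/I_B².
A: Δ = 0!·2!·2!/5! = 1/30; Racah Σ t=0..0: t=0:+1/4 = 1/4; ⇒ 3j(1 1 2; -1 1 0)² = 1/30, sgn +1
B: Δ = 0!·2!·2!/5! = 1/30; Racah Σ t=0..0: t=0:+1/4 = 1/4; ⇒ 3j(1 1 2; -1 -1 2)² = 1/5, sgn +1
I_A²/I_B² = (1/30)/(1/5) = 1/6

1/6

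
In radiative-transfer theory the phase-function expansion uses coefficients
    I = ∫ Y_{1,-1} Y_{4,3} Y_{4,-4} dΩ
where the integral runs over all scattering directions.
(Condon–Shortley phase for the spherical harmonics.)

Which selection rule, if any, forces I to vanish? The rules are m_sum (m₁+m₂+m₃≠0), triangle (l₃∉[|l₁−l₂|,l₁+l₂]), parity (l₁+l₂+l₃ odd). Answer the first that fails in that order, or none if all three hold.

Σmᵢ = -2  ✗
l₃∈[|l₁−l₂|,l₁+l₂]=[3,5], have l₃=4
Σlᵢ = 9 ⇒ odd

m_sum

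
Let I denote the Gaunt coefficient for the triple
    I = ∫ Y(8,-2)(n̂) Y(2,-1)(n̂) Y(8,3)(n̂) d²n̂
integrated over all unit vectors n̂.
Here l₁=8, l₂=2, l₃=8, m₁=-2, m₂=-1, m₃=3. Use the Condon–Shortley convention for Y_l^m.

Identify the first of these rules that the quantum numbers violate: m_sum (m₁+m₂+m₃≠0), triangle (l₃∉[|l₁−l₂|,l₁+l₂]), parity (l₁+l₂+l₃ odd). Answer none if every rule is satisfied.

none

Σmᵢ = 0  ✓
l₃∈[|l₁−l₂|,l₁+l₂]=[6,10], have l₃=8  ✓
Σlᵢ = 18 ⇒ even  ✓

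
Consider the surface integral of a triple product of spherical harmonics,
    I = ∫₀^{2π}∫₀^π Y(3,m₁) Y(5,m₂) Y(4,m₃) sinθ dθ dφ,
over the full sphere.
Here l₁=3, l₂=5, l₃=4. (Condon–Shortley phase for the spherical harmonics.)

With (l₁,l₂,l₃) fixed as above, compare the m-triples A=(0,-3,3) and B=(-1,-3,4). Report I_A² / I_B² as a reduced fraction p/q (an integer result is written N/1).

3/8

Shared (l₁,l₂,l₃)=(3,5,4): N and (l;000)² cancel in I_A²/I_B².
A: Δ = 4!·2!·6!/13! = 1/180180; Racah Σ t=1..2: t=1:−1/1440 t=2:+1/2880 = -1/2880; ⇒ 3j(3 5 4; 0 -3 3)² = 7/715, sgn +1
B: Δ = 4!·2!·6!/13! = 1/180180; Racah Σ t=2..2: t=2:+1/5760 = 1/5760; ⇒ 3j(3 5 4; -1 -3 4)² = 56/2145, sgn +1
I_A²/I_B² = (7/715)/(56/2145) = 3/8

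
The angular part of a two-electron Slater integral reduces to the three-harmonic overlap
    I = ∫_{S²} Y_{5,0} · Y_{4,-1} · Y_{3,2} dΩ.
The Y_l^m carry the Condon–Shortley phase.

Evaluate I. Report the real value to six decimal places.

Σmᵢ = 1 ≠ 0, so the φ-integral vanishes; I = 0

0.000000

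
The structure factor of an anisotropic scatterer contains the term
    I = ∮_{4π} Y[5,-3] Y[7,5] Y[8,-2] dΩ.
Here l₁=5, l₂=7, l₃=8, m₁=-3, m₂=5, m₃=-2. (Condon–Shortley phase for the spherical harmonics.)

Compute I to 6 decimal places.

m-sum 0 ✓  L=20 even ✓  2≤8≤12 ✓
Π(2lᵢ+1) = 11×15×17 = 2805
triangle coeff Δ(5,7,8) = 1/814773960
Σ_t [0,4]: t=0:+1/87091200 t=1:−1/4976640 t=2:+1/2073600 t=3:−1/4976640 t=4:+1/87091200 = 1/9676800
(3j)²=360/46189 [(5 7 8; 0 0 0)], sign=+1
Σ_t [2,4]: t=2:+1/10450944000 t=3:−1/261273600 t=4:+1/92897280 = 7/995328000
(3j)²=1029/83980 [(5 7 8; -3 5 -2)], sign=+1
⇒ 4πI² = 277830/1037153
I = (+1)√(277830/1037153/(4π)) = 0.14600349

0.146003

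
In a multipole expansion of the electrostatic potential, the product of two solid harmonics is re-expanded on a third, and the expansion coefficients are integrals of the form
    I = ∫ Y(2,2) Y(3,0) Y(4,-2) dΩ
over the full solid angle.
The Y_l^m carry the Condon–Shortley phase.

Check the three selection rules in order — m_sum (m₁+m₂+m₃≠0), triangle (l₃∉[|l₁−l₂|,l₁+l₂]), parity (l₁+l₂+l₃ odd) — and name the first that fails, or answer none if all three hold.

parity

azimuthal sum: 2 + 0 − 2 = 0  ✓
1 ≤ 4 ≤ 5 (triangle on l)  ✓
L = 2 + 3 + 4 = 9 (odd)  ✗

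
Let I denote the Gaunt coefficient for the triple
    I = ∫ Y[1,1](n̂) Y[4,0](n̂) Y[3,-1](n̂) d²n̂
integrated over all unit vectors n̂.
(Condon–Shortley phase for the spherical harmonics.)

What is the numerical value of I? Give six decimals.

0.150786

Rules hold: Σm=0, L=8 even, 3≤3≤5.
N = 3·9·7 = 189
Δ = 2!·0!·6!/9! = 1/252
Racah Σ t=1..1: t=1:−1/36 = -1/36
⇒ 3j(1 4 3; 0 0 0)² = 4/63, sgn +1
Racah Σ t=0..0: t=0:+1/96 = 1/96
⇒ 3j(1 4 3; 1 0 -1)² = 1/42, sgn +1
4πI² = N·(3j₀)²·(3jₘ)² = 2/7
I = +1·√(0.285714/4π) = 0.15078601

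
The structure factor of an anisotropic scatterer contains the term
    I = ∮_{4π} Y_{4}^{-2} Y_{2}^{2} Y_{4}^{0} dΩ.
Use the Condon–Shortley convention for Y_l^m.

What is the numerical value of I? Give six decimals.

-0.190365

m-sum 0 ✓  L=10 even ✓  2≤4≤6 ✓
Π(2lᵢ+1) = 9×5×9 = 405
triangle coeff Δ(4,2,4) = 1/13860
Σ_t [0,2]: t=0:+1/192 t=1:−1/36 t=2:+1/192 = -5/288
(3j)²=20/693 [(4 2 4; 0 0 0)], sign=-1
Σ_t [2,2]: t=2:+1/192 = 1/192
(3j)²=3/77 [(4 2 4; -2 2 0)], sign=+1
⇒ 4πI² = 2700/5929
I = (-1)√(2700/5929/(4π)) = -0.19036462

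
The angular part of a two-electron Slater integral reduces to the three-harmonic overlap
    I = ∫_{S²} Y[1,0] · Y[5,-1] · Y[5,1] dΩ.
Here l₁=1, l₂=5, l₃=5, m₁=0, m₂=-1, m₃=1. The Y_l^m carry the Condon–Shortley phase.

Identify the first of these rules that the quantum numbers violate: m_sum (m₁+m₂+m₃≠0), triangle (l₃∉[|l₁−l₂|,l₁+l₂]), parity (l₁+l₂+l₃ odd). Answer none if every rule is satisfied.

Σmᵢ = 0  ✓
l₃∈[|l₁−l₂|,l₁+l₂]=[4,6], have l₃=5  ✓
Σlᵢ = 11 ⇒ odd  ✗

parity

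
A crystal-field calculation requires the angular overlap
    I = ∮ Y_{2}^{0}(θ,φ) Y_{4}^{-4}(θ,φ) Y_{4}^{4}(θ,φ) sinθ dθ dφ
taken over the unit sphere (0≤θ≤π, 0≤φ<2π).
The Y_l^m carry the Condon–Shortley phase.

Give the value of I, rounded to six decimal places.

Checks pass: Σm=0; 10 even; l₃=4∈[2,6].
(2·2+1)(2·4+1)(2·4+1) = 405
Δ: 2! 2! 6! / 11! → 1/13860
sum: t=0:+1/192 t=1:−1/36 t=2:+1/192 = -5/288
3j²(2 4 4; 0 0 0) = Δ·Π!·Σ² = 20/693  (sign -1)
sum: t=0:+1/2880 = 1/2880
3j²(2 4 4; 0 -4 4) = Δ·Π!·Σ² = 28/495  (sign +1)
combine: 4πI² = 405·20/693·28/495 = 80/121
take √, sign -1: I = -0.22937568

-0.229376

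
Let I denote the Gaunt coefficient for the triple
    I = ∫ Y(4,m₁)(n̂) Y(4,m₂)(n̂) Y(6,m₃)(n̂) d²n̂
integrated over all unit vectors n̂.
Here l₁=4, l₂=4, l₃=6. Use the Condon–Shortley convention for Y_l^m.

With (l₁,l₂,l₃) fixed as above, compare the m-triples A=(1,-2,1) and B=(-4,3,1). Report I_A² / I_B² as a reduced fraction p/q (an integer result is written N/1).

l's match ⇒ only the (l;m) 3-j factors differ between A and B.
A: triangle coeff Δ(4,4,6) = 1/1261260; Σ_t [0,2]: t=0:+1/3456 t=1:−1/5760 t=2:+1/172800 = 7/57600; (3j)²=21/2860 [(4 4 6; 1 -2 1)], sign=-1
B: triangle coeff Δ(4,4,6) = 1/1261260; Σ_t [2,2]: t=2:+1/172800 = 1/172800; (3j)²=7/2145 [(4 4 6; -4 3 1)], sign=-1
I_A²/I_B² = (21/2860)/(7/2145) = 9/4

9/4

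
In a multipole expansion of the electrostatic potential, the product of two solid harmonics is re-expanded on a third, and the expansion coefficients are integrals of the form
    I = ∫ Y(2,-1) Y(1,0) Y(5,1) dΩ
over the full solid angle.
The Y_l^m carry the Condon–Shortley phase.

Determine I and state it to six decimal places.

l₃=5 ∉ [1,3] — triangle fails ⇒ I = 0

0.000000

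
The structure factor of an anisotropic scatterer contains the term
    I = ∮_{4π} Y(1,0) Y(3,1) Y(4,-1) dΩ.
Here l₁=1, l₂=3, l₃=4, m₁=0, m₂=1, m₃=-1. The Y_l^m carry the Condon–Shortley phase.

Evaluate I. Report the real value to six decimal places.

-0.238414

Rules hold: Σm=0, L=8 even, 2≤4≤4.
N = 3·7·9 = 189
Δ = 0!·2!·6!/9! = 1/252
Racah Σ t=0..0: t=0:+1/36 = 1/36
⇒ 3j(1 3 4; 0 0 0)² = 4/63, sgn +1
Racah Σ t=0..0: t=0:+1/48 = 1/48
⇒ 3j(1 3 4; 0 1 -1)² = 5/84, sgn -1
4πI² = N·(3j₀)²·(3jₘ)² = 5/7
I = -1·√(0.714286/4π) = -0.23841361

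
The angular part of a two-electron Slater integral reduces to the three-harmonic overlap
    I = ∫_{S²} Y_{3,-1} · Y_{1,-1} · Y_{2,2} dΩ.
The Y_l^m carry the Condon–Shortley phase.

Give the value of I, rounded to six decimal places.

-0.082589

Rules hold: Σm=0, L=6 even, 2≤2≤4.
N = 7·3·5 = 105
Δ = 2!·4!·0!/7! = 1/105
Racah Σ t=1..1: t=1:−1/4 = -1/4
⇒ 3j(3 1 2; 0 0 0)² = 3/35, sgn -1
Racah Σ t=0..0: t=0:+1/48 = 1/48
⇒ 3j(3 1 2; -1 -1 2)² = 1/105, sgn +1
4πI² = N·(3j₀)²·(3jₘ)² = 3/35
I = -1·√(0.0857143/4π) = -0.08258890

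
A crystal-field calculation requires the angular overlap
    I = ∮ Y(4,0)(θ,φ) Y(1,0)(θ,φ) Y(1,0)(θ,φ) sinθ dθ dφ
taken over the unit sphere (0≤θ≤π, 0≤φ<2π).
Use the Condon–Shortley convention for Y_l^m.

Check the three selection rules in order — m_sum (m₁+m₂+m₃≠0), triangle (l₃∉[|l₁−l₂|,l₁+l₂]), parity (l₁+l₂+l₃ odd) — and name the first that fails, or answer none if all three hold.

triangle

m₁+m₂+m₃ = 0 + 0 + 0 = 0  ✓
triangle: |4−1|=3 ≤ l₃=1 ≤ 4+1=5  ✗
parity: l₁+l₂+l₃ = 6 is even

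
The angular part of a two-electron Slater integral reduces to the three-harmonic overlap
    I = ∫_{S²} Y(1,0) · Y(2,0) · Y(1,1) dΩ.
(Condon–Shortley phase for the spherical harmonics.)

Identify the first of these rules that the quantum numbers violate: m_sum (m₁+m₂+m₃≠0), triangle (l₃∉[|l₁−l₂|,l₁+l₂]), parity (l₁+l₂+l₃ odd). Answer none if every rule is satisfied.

m_sum

Σmᵢ = 1  ✗
l₃∈[|l₁−l₂|,l₁+l₂]=[1,3], have l₃=1
Σlᵢ = 4 ⇒ even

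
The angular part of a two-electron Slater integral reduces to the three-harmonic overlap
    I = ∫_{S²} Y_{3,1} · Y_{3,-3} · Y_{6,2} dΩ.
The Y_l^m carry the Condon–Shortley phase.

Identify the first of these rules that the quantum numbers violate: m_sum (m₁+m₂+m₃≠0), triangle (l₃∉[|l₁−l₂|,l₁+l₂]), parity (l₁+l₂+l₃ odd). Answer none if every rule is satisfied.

m₁+m₂+m₃ = 1 − 3 + 2 = 0  ✓
triangle: |3−3|=0 ≤ l₃=6 ≤ 3+3=6  ✓
parity: l₁+l₂+l₃ = 12 is even  ✓

none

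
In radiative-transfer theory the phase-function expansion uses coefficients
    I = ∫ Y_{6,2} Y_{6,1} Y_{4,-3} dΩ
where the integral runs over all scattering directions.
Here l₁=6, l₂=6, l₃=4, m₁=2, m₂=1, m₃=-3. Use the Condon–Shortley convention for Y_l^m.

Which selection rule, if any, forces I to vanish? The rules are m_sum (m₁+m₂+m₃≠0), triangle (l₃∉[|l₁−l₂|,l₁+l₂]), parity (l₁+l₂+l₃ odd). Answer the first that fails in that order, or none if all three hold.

Σmᵢ = 0  ✓
l₃∈[|l₁−l₂|,l₁+l₂]=[0,12], have l₃=4  ✓
Σlᵢ = 16 ⇒ even  ✓

none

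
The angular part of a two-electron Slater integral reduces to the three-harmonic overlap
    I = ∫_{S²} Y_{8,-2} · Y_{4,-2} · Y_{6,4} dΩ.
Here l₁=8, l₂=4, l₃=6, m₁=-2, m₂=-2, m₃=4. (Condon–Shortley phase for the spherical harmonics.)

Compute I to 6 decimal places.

-0.151443

m-sum 0 ✓  L=18 even ✓  4≤6≤12 ✓
Π(2lᵢ+1) = 17×9×13 = 1989
triangle coeff Δ(8,4,6) = 1/23279256
Σ_t [2,4]: t=2:+1/1658880 t=3:−1/518400 t=4:+1/1658880 = -1/1382400
(3j)²=504/46189 [(8 4 6; 0 0 0)], sign=-1
Σ_t [0,2]: t=0:+1/5225472000 t=1:−1/43545600 t=2:+1/7741440 = 139/1306368000
(3j)²=38642/2909907 [(8 4 6; -2 -2 4)], sign=+1
⇒ 4πI² = 2782224/9653501
I = (-1)√(2782224/9653501/(4π)) = -0.15144282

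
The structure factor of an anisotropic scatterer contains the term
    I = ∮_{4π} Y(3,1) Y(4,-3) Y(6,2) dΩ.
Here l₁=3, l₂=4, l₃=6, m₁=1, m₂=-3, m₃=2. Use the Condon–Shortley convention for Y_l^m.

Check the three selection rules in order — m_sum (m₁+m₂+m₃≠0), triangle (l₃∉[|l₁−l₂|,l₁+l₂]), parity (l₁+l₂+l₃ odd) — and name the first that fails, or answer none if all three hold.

parity

azimuthal sum: 1 − 3 + 2 = 0  ✓
1 ≤ 6 ≤ 7 (triangle on l)  ✓
L = 3 + 4 + 6 = 13 (odd)  ✗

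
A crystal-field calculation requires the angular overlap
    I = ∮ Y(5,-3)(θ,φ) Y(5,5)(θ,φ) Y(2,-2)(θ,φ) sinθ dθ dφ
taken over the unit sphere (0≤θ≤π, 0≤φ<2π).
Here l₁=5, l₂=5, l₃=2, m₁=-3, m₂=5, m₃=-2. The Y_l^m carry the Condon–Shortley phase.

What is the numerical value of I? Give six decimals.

m-sum 0 ✓  L=12 even ✓  0≤2≤10 ✓
Π(2lᵢ+1) = 11×11×5 = 605
triangle coeff Δ(5,5,2) = 1/38610
Σ_t [3,5]: t=3:−1/2880 t=4:+1/576 t=5:−1/2880 = 1/960
(3j)²=10/429 [(5 5 2; 0 0 0)], sign=+1
Σ_t [8,8]: t=8:+1/161280 = 1/161280
(3j)²=1/143 [(5 5 2; -3 5 -2)], sign=+1
⇒ 4πI² = 50/507
I = (+1)√(50/507/(4π)) = 0.08858824

0.088588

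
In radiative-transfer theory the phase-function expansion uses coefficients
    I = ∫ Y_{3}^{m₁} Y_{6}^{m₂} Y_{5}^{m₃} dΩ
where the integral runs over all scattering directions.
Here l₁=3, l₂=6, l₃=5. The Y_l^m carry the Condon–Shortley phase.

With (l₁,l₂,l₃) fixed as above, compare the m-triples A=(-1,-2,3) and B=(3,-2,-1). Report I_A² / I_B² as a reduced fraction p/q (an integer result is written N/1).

Same 3,6,5: normalisation and zero-m 3j drop out of the ratio.
A: Δ: 4! 2! 8! / 15! → 1/675675; sum: t=2:+1/11520 t=3:−1/30240 t=4:+1/1935360 = 1/18432; 3j²(3 6 5; -1 -2 3) = Δ·Π!·Σ² = 7/429  (sign +1)
B: Δ: 4! 2! 8! / 15! → 1/675675; sum: t=0:+1/27648 = 1/27648; 3j²(3 6 5; 3 -2 -1) = Δ·Π!·Σ² = 10/429  (sign +1)
I_A²/I_B² = (7/429)/(10/429) = 7/10

7/10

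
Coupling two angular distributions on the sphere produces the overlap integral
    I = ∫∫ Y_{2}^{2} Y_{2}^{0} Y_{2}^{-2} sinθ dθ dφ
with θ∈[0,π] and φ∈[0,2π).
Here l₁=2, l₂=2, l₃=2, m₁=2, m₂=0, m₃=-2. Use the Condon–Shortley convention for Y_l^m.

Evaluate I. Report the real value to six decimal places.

-0.180224

Rules hold: Σm=0, L=6 even, 0≤2≤4.
N = 5·5·5 = 125
Δ = 2!·2!·2!/7! = 1/630
Racah Σ t=0..2: t=0:+1/8 t=1:−1/1 t=2:+1/8 = -3/4
⇒ 3j(2 2 2; 0 0 0)² = 2/35, sgn -1
Racah Σ t=0..0: t=0:+1/8 = 1/8
⇒ 3j(2 2 2; 2 0 -2)² = 2/35, sgn +1
4πI² = N·(3j₀)²·(3jₘ)² = 20/49
I = -1·√(0.408163/4π) = -0.18022375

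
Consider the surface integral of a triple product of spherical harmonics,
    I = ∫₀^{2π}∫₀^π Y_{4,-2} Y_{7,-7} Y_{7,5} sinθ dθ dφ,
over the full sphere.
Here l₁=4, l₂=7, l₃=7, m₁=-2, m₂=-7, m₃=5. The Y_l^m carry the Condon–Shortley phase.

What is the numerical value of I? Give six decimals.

0.000000

-2 − 7 + 5 = -4 ≠ 0: azimuthal integral kills it; I = 0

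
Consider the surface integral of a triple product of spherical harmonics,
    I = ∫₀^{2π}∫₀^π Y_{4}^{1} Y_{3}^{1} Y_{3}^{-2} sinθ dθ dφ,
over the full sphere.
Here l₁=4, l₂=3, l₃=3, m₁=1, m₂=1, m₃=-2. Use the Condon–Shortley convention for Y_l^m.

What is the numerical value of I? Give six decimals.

Checks pass: Σm=0; 10 even; l₃=3∈[1,7].
(2·4+1)(2·3+1)(2·3+1) = 441
Δ: 4! 4! 2! / 11! → 1/34650
sum: t=1:−1/72 t=2:+1/16 t=3:−1/72 = 5/144
3j²(4 3 3; 0 0 0) = Δ·Π!·Σ² = 2/77  (sign -1)
sum: t=2:+1/48 t=3:−1/144 = 1/72
3j²(4 3 3; 1 1 -2) = Δ·Π!·Σ² = 16/693  (sign -1)
combine: 4πI² = 441·2/77·16/693 = 32/121
take √, sign +1: I = 0.14506992

0.145070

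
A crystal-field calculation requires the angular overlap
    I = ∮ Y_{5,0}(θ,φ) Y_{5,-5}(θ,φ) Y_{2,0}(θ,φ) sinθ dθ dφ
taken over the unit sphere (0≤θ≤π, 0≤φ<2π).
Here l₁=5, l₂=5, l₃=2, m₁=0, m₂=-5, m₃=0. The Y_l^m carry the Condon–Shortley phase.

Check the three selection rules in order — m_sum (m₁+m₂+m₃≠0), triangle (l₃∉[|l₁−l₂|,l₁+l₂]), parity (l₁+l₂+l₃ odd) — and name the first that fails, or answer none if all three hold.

m_sum

m₁+m₂+m₃ = 0 − 5 + 0 = -5  ✗
triangle: |5−5|=0 ≤ l₃=2 ≤ 5+5=10
parity: l₁+l₂+l₃ = 12 is even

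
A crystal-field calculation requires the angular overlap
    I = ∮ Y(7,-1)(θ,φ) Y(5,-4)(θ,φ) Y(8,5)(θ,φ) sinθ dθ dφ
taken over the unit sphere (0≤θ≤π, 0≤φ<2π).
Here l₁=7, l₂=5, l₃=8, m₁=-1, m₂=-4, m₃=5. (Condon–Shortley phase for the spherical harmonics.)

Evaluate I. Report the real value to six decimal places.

0.097087

Rules hold: Σm=0, L=20 even, 2≤8≤12.
N = 15·11·17 = 2805
Δ = 4!·10!·6!/21! = 1/814773960
Racah Σ t=0..4: t=0:+1/87091200 t=1:−1/4976640 t=2:+1/2073600 t=3:−1/4976640 t=4:+1/87091200 = 1/9676800
⇒ 3j(7 5 8; 0 0 0)² = 360/46189, sgn +1
Racah Σ t=0..1: t=0:+1/232243200 t=1:−1/130636800 = -1/298598400
⇒ 3j(7 5 8; -1 -4 5)² = 7/1292, sgn +1
4πI² = N·(3j₀)²·(3jₘ)² = 9450/79781
I = +1·√(0.118449/4π) = 0.09708703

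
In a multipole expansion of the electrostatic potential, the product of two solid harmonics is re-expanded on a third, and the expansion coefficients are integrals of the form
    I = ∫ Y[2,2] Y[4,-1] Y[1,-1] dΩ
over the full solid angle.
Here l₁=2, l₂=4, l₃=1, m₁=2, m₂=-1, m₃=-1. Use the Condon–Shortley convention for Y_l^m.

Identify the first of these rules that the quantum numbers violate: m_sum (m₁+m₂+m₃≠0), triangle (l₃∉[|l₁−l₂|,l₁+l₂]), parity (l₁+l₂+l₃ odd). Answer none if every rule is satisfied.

triangle

m₁+m₂+m₃ = 2 − 1 − 1 = 0  ✓
triangle: |2−4|=2 ≤ l₃=1 ≤ 2+4=6  ✗
parity: l₁+l₂+l₃ = 7 is odd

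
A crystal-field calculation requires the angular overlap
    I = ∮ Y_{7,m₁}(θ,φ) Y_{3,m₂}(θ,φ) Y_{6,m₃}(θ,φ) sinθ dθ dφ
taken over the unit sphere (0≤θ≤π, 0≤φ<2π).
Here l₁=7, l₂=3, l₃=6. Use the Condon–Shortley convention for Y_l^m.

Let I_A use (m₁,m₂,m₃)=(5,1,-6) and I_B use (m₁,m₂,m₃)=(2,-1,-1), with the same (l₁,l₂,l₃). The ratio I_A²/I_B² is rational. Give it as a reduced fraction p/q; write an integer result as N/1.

l's match ⇒ only the (l;m) 3-j factors differ between A and B.
A: triangle coeff Δ(7,3,6) = 1/2042040; Σ_t [2,2]: t=2:+1/29030400 = 1/29030400; (3j)²=99/7735 [(7 3 6; 5 1 -6)], sign=+1
B: triangle coeff Δ(7,3,6) = 1/2042040; Σ_t [0,2]: t=0:+1/691200 t=1:−1/103680 t=2:+1/241920 = -59/14515200; (3j)²=3481/340340 [(7 3 6; 2 -1 -1)], sign=+1
I_A²/I_B² = (99/7735)/(3481/340340) = 4356/3481

4356/3481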